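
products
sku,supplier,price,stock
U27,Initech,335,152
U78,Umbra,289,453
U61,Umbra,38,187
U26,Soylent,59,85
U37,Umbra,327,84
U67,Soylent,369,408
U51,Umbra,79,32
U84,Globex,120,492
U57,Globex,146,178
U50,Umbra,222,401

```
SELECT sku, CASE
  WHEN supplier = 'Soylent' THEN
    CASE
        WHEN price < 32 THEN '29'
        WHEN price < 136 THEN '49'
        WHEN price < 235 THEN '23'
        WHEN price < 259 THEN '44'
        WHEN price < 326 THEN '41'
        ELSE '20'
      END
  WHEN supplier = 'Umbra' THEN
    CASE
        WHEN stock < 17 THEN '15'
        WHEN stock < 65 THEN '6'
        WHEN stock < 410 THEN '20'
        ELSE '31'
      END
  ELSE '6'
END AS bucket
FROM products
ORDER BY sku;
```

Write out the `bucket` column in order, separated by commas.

49, 6, 20, 20, 6, 6, 20, 20, 31, 6

sku=U26: supplier='Soylent' → inner[price < 136] → 49
sku=U27: supplier='Initech' → outer ELSE → 6
sku=U37: supplier='Umbra' → inner[stock < 410] → 20
sku=U50: supplier='Umbra' → inner[stock < 410] → 20
sku=U51: supplier='Umbra' → inner[stock < 65] → 6
sku=U57: supplier='Globex' → outer ELSE → 6
sku=U61: supplier='Umbra' → inner[stock < 410] → 20
sku=U67: supplier='Soylent' → inner[ELSE] → 20
sku=U78: supplier='Umbra' → inner[ELSE] → 31
sku=U84: supplier='Globex' → outer ELSE → 6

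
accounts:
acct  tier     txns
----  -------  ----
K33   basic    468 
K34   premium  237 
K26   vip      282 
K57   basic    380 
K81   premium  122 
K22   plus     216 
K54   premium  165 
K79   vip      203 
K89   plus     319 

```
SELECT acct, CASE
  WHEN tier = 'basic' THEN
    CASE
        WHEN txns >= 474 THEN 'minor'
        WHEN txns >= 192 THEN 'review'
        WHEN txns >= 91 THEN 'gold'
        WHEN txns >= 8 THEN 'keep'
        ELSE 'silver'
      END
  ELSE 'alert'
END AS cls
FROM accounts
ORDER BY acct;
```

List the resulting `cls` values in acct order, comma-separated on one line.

alert, alert, review, alert, alert, review, alert, alert, alert

acct=K22: tier='plus' → outer ELSE → alert
acct=K26: tier='vip' → outer ELSE → alert
acct=K33: tier='basic' → inner[txns >= 192] → review
acct=K34: tier='premium' → outer ELSE → alert
acct=K54: tier='premium' → outer ELSE → alert
acct=K57: tier='basic' → inner[txns >= 192] → review
acct=K79: tier='vip' → outer ELSE → alert
acct=K81: tier='premium' → outer ELSE → alert
acct=K89: tier='plus' → outer ELSE → alert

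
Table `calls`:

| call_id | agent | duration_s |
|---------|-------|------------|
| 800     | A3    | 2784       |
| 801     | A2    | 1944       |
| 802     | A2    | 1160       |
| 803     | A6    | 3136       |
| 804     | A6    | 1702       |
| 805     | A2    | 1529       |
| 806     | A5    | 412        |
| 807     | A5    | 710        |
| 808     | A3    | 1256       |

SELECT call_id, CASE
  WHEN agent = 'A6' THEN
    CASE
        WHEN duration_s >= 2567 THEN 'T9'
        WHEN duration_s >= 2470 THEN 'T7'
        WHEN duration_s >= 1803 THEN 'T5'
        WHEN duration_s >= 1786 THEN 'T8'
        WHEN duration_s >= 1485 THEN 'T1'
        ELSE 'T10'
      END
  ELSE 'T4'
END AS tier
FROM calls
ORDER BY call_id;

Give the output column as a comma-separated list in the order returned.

T4, T4, T4, T9, T1, T4, T4, T4, T4

call_id=800: agent='A3' → outer ELSE → T4
call_id=801: agent='A2' → outer ELSE → T4
call_id=802: agent='A2' → outer ELSE → T4
call_id=803: agent='A6' → inner[duration_s >= 2567] → T9
call_id=804: agent='A6' → inner[duration_s >= 1485] → T1
call_id=805: agent='A2' → outer ELSE → T4
call_id=806: agent='A5' → outer ELSE → T4
call_id=807: agent='A5' → outer ELSE → T4
call_id=808: agent='A3' → outer ELSE → T4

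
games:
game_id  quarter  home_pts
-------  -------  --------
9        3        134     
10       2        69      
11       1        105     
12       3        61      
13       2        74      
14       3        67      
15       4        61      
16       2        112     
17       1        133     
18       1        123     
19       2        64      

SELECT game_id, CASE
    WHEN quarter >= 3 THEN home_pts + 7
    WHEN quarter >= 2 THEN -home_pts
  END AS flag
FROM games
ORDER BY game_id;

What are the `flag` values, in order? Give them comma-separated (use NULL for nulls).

141, -69, NULL, 68, -74, 74, 68, -112, NULL, NULL, -64

game_id=9: quarter >= 3 → 141
game_id=10: quarter >= 2 → -69
game_id=11: (no match → NULL) → NULL
game_id=12: quarter >= 3 → 68
game_id=13: quarter >= 2 → -74
game_id=14: quarter >= 3 → 74
game_id=15: quarter >= 3 → 68
game_id=16: quarter >= 2 → -112
game_id=17: (no match → NULL) → NULL
game_id=18: (no match → NULL) → NULL
game_id=19: quarter >= 2 → -64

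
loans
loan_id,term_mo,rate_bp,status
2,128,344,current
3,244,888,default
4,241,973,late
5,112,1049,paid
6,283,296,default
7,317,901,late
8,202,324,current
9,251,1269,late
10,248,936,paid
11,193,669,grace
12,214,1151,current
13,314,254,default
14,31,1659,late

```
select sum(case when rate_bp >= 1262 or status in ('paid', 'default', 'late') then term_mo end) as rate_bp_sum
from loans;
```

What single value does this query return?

2041

loan_id=2: ✗
loan_id=3: ✓ → 244
loan_id=4: ✓ → 241
loan_id=5: ✓ → 112
loan_id=6: ✓ → 283
loan_id=7: ✓ → 317
loan_id=8: ✗
loan_id=9: ✓ → 251
loan_id=10: ✓ → 248
loan_id=11: ✗
loan_id=12: ✗
loan_id=13: ✓ → 314
loan_id=14: ✓ → 31
rate_bp_sum = 244 + 241 + 112 + 283 + 317 + 251 + 248 + 314 + 31 = 2041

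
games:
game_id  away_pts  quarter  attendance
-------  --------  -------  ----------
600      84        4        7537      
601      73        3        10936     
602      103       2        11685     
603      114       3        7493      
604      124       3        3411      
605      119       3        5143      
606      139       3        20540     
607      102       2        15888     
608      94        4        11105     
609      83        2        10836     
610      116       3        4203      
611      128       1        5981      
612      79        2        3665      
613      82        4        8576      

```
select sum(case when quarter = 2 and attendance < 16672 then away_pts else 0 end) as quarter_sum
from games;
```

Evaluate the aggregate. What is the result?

367

game_id=600: ✗
game_id=601: ✗
game_id=602: ✓ → 103
game_id=603: ✗
game_id=604: ✗
game_id=605: ✗
game_id=606: ✗
game_id=607: ✓ → 102
game_id=608: ✗
game_id=609: ✓ → 83
game_id=610: ✗
game_id=611: ✗
game_id=612: ✓ → 79
game_id=613: ✗
quarter_sum = 103 + 102 + 83 + 79 = 367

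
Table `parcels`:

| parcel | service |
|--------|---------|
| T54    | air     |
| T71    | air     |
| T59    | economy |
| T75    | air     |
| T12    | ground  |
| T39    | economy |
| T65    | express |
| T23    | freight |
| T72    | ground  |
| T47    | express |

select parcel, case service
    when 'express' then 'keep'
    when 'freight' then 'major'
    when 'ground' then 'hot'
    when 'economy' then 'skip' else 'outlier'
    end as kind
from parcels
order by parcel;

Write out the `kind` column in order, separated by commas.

hot, major, skip, keep, outlier, skip, keep, outlier, hot, outlier

parcel=T12: service='ground' → hot
parcel=T23: service='freight' → major
parcel=T39: service='economy' → skip
parcel=T47: service='express' → keep
parcel=T54: ELSE → outlier
parcel=T59: service='economy' → skip
parcel=T65: service='express' → keep
parcel=T71: ELSE → outlier
parcel=T72: service='ground' → hot
parcel=T75: ELSE → outlier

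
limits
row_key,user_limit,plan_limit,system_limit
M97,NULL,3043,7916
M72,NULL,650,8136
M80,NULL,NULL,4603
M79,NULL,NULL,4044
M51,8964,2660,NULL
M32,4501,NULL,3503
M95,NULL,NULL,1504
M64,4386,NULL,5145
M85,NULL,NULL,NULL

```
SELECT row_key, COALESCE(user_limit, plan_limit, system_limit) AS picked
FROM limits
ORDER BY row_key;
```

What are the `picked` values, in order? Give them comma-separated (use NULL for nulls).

row_key=M32: user_limit=4501 → 4501
row_key=M51: user_limit=8964 → 8964
row_key=M64: user_limit=4386 → 4386
row_key=M72: user_limit=NULL, plan_limit=650 → 650
row_key=M79: user_limit=NULL, plan_limit=NULL, system_limit=4044 → 4044
row_key=M80: user_limit=NULL, plan_limit=NULL, system_limit=4603 → 4603
row_key=M85: user_limit=NULL, plan_limit=NULL, system_limit=NULL (all NULL) → NULL
row_key=M95: user_limit=NULL, plan_limit=NULL, system_limit=1504 → 1504
row_key=M97: user_limit=NULL, plan_limit=3043 → 3043

4501, 8964, 4386, 650, 4044, 4603, NULL, 1504, 3043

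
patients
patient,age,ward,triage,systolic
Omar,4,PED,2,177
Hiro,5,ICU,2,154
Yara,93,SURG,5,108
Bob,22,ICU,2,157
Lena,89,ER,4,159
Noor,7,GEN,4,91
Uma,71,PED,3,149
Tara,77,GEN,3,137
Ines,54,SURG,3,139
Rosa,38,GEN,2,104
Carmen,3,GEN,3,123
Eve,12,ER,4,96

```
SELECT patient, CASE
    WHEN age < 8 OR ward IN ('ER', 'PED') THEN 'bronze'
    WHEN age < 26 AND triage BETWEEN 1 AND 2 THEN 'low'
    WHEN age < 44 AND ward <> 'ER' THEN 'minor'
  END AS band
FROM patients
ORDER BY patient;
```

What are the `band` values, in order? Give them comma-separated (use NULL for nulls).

patient=Bob: age < 26 AND triage BETWEEN 1 AND 2 → low
patient=Carmen: age < 8 OR ward IN ('ER', 'PED') → bronze
patient=Eve: age < 8 OR ward IN ('ER', 'PED') → bronze
patient=Hiro: age < 8 OR ward IN ('ER', 'PED') → bronze
patient=Ines: (no match → NULL) → NULL
patient=Lena: age < 8 OR ward IN ('ER', 'PED') → bronze
patient=Noor: age < 8 OR ward IN ('ER', 'PED') → bronze
patient=Omar: age < 8 OR ward IN ('ER', 'PED') → bronze
patient=Rosa: age < 44 AND ward <> 'ER' → minor
patient=Tara: (no match → NULL) → NULL
patient=Uma: age < 8 OR ward IN ('ER', 'PED') → bronze
patient=Yara: (no match → NULL) → NULL

low, bronze, bronze, bronze, NULL, bronze, bronze, bronze, minor, NULL, bronze, NULL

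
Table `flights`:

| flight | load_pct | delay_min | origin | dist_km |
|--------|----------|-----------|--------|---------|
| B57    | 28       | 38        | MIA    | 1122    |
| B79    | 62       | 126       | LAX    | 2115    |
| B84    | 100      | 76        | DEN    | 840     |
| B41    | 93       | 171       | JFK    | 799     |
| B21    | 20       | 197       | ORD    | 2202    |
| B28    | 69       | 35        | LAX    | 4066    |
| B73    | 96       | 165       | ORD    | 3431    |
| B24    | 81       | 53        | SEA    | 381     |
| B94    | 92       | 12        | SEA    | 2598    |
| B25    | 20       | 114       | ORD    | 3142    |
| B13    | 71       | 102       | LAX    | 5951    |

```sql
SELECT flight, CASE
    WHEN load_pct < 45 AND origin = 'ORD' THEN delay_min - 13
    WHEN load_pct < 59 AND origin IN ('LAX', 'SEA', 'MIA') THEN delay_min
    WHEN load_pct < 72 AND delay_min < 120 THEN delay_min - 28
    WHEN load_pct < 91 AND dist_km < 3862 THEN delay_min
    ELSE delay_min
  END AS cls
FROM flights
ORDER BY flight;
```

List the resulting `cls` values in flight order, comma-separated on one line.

flight=B13: load_pct < 72 AND delay_min < 120 → 74
flight=B21: load_pct < 45 AND origin = 'ORD' → 184
flight=B24: load_pct < 91 AND dist_km < 3862 → 53
flight=B25: load_pct < 45 AND origin = 'ORD' → 101
flight=B28: load_pct < 72 AND delay_min < 120 → 7
flight=B41: ELSE → 171
flight=B57: load_pct < 59 AND origin IN ('LAX', 'SEA', 'MIA') → 38
flight=B73: ELSE → 165
flight=B79: load_pct < 91 AND dist_km < 3862 → 126
flight=B84: ELSE → 76
flight=B94: ELSE → 12

74, 184, 53, 101, 7, 171, 38, 165, 126, 76, 12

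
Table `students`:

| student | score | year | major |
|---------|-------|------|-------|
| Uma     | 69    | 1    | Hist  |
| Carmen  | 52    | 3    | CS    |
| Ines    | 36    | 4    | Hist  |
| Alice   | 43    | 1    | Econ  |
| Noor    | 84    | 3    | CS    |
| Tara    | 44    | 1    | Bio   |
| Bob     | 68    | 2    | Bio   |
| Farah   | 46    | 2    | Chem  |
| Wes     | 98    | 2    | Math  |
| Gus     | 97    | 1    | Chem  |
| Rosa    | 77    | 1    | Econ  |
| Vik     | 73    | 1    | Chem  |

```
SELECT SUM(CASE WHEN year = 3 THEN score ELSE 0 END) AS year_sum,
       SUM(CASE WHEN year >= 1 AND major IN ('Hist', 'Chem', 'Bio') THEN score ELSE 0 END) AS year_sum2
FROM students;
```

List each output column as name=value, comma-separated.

year_sum=136, year_sum2=433

[year_sum: year = 3]
student=Uma: ✗
student=Carmen: ✓ → 52
student=Ines: ✗
student=Alice: ✗
student=Noor: ✓ → 84
student=Tara: ✗
student=Bob: ✗
student=Farah: ✗
student=Wes: ✗
student=Gus: ✗
student=Rosa: ✗
student=Vik: ✗
year_sum = 52 + 84 = 136
—
[year_sum2: year >= 1 AND major IN ('Hist', 'Chem', 'Bio')]
student=Uma: ✓ → 69
student=Carmen: ✗
student=Ines: ✓ → 36
student=Alice: ✗
student=Noor: ✗
student=Tara: ✓ → 44
student=Bob: ✓ → 68
student=Farah: ✓ → 46
student=Wes: ✗
student=Gus: ✓ → 97
student=Rosa: ✗
student=Vik: ✓ → 73
year_sum2 = 69 + 36 + 44 + 68 + 46 + 97 + 73 = 433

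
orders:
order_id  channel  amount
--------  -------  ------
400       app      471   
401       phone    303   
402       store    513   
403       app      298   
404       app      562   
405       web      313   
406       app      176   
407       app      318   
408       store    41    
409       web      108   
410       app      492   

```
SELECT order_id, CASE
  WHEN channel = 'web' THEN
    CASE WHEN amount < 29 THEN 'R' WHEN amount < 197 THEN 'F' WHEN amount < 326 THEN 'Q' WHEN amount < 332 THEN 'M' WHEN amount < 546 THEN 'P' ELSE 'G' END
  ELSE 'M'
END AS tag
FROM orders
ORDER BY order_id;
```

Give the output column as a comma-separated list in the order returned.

order_id=400: channel='app' → outer ELSE → M
order_id=401: channel='phone' → outer ELSE → M
order_id=402: channel='store' → outer ELSE → M
order_id=403: channel='app' → outer ELSE → M
order_id=404: channel='app' → outer ELSE → M
order_id=405: channel='web' → inner[amount < 326] → Q
order_id=406: channel='app' → outer ELSE → M
order_id=407: channel='app' → outer ELSE → M
order_id=408: channel='store' → outer ELSE → M
order_id=409: channel='web' → inner[amount < 197] → F
order_id=410: channel='app' → outer ELSE → M

M, M, M, M, M, Q, M, M, M, F, M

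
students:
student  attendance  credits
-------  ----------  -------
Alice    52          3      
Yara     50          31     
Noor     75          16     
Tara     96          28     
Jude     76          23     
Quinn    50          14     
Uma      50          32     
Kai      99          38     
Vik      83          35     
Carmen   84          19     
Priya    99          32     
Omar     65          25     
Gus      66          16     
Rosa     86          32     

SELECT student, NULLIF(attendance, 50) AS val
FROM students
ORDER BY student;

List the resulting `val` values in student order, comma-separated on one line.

52, 84, 66, 76, 99, 75, 65, 99, NULL, 86, 96, NULL, 83, NULL

student=Alice: attendance=52 vs 50: differ → 52
student=Carmen: attendance=84 vs 50: differ → 84
student=Gus: attendance=66 vs 50: differ → 66
student=Jude: attendance=76 vs 50: differ → 76
student=Kai: attendance=99 vs 50: differ → 99
student=Noor: attendance=75 vs 50: differ → 75
student=Omar: attendance=65 vs 50: differ → 65
student=Priya: attendance=99 vs 50: differ → 99
student=Quinn: attendance=50 vs 50: equal → NULL
student=Rosa: attendance=86 vs 50: differ → 86
student=Tara: attendance=96 vs 50: differ → 96
student=Uma: attendance=50 vs 50: equal → NULL
student=Vik: attendance=83 vs 50: differ → 83
student=Yara: attendance=50 vs 50: equal → NULL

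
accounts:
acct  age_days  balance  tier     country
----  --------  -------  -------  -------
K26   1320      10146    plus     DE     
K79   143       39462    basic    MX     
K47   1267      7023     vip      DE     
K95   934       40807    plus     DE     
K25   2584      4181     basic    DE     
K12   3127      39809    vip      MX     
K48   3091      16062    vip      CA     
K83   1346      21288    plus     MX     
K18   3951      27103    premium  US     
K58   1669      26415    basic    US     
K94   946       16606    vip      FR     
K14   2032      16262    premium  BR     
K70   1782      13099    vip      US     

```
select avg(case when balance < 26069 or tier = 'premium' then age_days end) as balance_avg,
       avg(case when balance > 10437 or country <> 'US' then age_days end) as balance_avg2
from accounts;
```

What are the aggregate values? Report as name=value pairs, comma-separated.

balance_avg=2035.4444444444, balance_avg2=1860.9230769231

[balance_avg: balance < 26069 or tier = 'premium']
acct=K26: ✓ → 1320
acct=K79: ✗
acct=K47: ✓ → 1267
acct=K95: ✗
acct=K25: ✓ → 2584
acct=K12: ✗
acct=K48: ✓ → 3091
acct=K83: ✓ → 1346
acct=K18: ✓ → 3951
acct=K58: ✗
acct=K94: ✓ → 946
acct=K14: ✓ → 2032
acct=K70: ✓ → 1782
balance_avg = (1320 + 1267 + 2584 + 3091 + 1346 + 3951 + 946 + 2032 + 1782) / 9 = 2035.4444444444
—
[balance_avg2: balance > 10437 or country <> 'US']
acct=K26: ✓ → 1320
acct=K79: ✓ → 143
acct=K47: ✓ → 1267
acct=K95: ✓ → 934
acct=K25: ✓ → 2584
acct=K12: ✓ → 3127
acct=K48: ✓ → 3091
acct=K83: ✓ → 1346
acct=K18: ✓ → 3951
acct=K58: ✓ → 1669
acct=K94: ✓ → 946
acct=K14: ✓ → 2032
acct=K70: ✓ → 1782
balance_avg2 = (1320 + 143 + 1267 + 934 + 2584 + 3127 + 3091 + 1346 + 3951 + 1669 + 946 + 2032 + 1782) / 13 = 1860.9230769231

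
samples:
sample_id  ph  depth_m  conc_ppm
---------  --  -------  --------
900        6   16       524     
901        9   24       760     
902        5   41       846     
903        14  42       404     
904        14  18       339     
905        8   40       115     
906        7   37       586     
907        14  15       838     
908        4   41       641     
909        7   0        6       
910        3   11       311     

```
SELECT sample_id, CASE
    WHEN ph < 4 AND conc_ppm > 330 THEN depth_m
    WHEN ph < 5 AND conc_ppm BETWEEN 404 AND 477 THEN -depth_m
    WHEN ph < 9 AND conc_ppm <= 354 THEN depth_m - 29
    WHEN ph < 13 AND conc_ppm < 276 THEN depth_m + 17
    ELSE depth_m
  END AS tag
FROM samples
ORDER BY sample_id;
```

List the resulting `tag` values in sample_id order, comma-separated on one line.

sample_id=900: ELSE → 16
sample_id=901: ELSE → 24
sample_id=902: ELSE → 41
sample_id=903: ELSE → 42
sample_id=904: ELSE → 18
sample_id=905: ph < 9 AND conc_ppm <= 354 → 11
sample_id=906: ELSE → 37
sample_id=907: ELSE → 15
sample_id=908: ELSE → 41
sample_id=909: ph < 9 AND conc_ppm <= 354 → -29
sample_id=910: ph < 9 AND conc_ppm <= 354 → -18

16, 24, 41, 42, 18, 11, 37, 15, 41, -29, -18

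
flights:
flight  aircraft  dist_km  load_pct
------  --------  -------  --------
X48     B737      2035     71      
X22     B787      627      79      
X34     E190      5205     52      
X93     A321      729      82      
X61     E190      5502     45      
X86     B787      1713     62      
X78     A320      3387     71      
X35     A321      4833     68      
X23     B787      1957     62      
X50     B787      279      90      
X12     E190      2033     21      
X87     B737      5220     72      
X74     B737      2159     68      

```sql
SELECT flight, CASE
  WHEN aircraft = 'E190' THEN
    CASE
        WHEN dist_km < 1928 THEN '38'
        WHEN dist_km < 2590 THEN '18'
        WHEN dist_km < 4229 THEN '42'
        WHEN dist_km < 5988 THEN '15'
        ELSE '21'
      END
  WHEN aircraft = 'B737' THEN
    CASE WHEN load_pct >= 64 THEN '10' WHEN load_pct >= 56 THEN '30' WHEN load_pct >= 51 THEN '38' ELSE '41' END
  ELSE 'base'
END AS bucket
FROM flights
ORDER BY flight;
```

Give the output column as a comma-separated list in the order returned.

flight=X12: aircraft='E190' → inner[dist_km < 2590] → 18
flight=X22: aircraft='B787' → outer ELSE → base
flight=X23: aircraft='B787' → outer ELSE → base
flight=X34: aircraft='E190' → inner[dist_km < 5988] → 15
flight=X35: aircraft='A321' → outer ELSE → base
flight=X48: aircraft='B737' → inner[load_pct >= 64] → 10
flight=X50: aircraft='B787' → outer ELSE → base
flight=X61: aircraft='E190' → inner[dist_km < 5988] → 15
flight=X74: aircraft='B737' → inner[load_pct >= 64] → 10
flight=X78: aircraft='A320' → outer ELSE → base
flight=X86: aircraft='B787' → outer ELSE → base
flight=X87: aircraft='B737' → inner[load_pct >= 64] → 10
flight=X93: aircraft='A321' → outer ELSE → base

18, base, base, 15, base, 10, base, 15, 10, base, base, 10, base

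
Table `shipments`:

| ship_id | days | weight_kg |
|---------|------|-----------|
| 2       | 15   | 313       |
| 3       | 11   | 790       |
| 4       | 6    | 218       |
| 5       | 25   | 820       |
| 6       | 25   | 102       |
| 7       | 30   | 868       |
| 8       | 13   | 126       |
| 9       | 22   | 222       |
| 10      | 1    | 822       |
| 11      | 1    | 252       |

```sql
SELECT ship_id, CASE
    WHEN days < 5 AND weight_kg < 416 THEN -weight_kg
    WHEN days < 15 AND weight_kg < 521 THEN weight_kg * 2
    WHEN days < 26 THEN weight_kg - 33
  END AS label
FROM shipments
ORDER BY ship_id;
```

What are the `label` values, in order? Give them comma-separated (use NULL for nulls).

280, 757, 436, 787, 69, NULL, 252, 189, 789, -252

ship_id=2: days < 26 → 280
ship_id=3: days < 26 → 757
ship_id=4: days < 15 AND weight_kg < 521 → 436
ship_id=5: days < 26 → 787
ship_id=6: days < 26 → 69
ship_id=7: (no match → NULL) → NULL
ship_id=8: days < 15 AND weight_kg < 521 → 252
ship_id=9: days < 26 → 189
ship_id=10: days < 26 → 789
ship_id=11: days < 5 AND weight_kg < 416 → -252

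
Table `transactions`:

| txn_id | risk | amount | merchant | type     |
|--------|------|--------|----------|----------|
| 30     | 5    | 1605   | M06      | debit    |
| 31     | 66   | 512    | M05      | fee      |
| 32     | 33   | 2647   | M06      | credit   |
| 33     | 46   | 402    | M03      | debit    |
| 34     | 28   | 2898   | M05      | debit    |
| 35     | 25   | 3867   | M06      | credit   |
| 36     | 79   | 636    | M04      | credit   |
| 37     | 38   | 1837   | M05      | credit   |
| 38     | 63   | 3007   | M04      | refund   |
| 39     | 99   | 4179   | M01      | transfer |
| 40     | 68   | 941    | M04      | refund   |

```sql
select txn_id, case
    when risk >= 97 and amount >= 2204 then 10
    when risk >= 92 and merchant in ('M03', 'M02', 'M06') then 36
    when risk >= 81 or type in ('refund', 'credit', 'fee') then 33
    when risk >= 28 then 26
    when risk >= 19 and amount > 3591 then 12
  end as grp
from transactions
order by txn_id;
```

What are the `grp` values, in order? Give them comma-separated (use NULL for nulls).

txn_id=30: (no match → NULL) → NULL
txn_id=31: risk >= 81 or type in ('refund', 'credit', 'fee') → 33
txn_id=32: risk >= 81 or type in ('refund', 'credit', 'fee') → 33
txn_id=33: risk >= 28 → 26
txn_id=34: risk >= 28 → 26
txn_id=35: risk >= 81 or type in ('refund', 'credit', 'fee') → 33
txn_id=36: risk >= 81 or type in ('refund', 'credit', 'fee') → 33
txn_id=37: risk >= 81 or type in ('refund', 'credit', 'fee') → 33
txn_id=38: risk >= 81 or type in ('refund', 'credit', 'fee') → 33
txn_id=39: risk >= 97 and amount >= 2204 → 10
txn_id=40: risk >= 81 or type in ('refund', 'credit', 'fee') → 33

NULL, 33, 33, 26, 26, 33, 33, 33, 33, 10, 33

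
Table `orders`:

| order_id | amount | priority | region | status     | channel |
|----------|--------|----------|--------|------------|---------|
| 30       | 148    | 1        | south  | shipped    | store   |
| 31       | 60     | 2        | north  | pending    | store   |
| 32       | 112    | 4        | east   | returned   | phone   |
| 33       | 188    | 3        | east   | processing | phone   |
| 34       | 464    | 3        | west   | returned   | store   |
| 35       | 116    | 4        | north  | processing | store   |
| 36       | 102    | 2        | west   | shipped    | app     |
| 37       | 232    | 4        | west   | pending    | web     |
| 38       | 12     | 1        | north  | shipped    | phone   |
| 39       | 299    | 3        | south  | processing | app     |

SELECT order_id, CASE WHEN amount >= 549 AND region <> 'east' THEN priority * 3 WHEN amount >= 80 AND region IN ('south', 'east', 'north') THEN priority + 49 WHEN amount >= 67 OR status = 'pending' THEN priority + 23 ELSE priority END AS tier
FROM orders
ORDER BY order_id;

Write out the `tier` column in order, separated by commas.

order_id=30: amount >= 80 AND region IN ('south', 'east', 'north') → 50
order_id=31: amount >= 67 OR status = 'pending' → 25
order_id=32: amount >= 80 AND region IN ('south', 'east', 'north') → 53
order_id=33: amount >= 80 AND region IN ('south', 'east', 'north') → 52
order_id=34: amount >= 67 OR status = 'pending' → 26
order_id=35: amount >= 80 AND region IN ('south', 'east', 'north') → 53
order_id=36: amount >= 67 OR status = 'pending' → 25
order_id=37: amount >= 67 OR status = 'pending' → 27
order_id=38: ELSE → 1
order_id=39: amount >= 80 AND region IN ('south', 'east', 'north') → 52

50, 25, 53, 52, 26, 53, 25, 27, 1, 52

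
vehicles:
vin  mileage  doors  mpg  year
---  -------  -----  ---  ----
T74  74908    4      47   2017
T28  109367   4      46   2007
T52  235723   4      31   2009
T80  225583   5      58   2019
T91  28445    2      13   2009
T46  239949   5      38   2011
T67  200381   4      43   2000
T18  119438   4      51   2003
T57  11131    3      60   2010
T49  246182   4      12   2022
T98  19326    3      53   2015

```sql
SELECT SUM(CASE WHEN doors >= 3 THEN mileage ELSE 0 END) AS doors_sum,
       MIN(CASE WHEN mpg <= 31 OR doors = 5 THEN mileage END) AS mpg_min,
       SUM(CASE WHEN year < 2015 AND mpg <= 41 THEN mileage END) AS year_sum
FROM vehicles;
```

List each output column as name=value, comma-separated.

[doors_sum: doors >= 3]
vin=T74: ✓ → 74908
vin=T28: ✓ → 109367
vin=T52: ✓ → 235723
vin=T80: ✓ → 225583
vin=T91: ✗
vin=T46: ✓ → 239949
vin=T67: ✓ → 200381
vin=T18: ✓ → 119438
vin=T57: ✓ → 11131
vin=T49: ✓ → 246182
vin=T98: ✓ → 19326
doors_sum = 74908 + 109367 + 235723 + 225583 + 239949 + 200381 + 119438 + 11131 + 246182 + 19326 = 1481988
—
[mpg_min: mpg <= 31 OR doors = 5]
vin=T74: ✗
vin=T28: ✗
vin=T52: ✓ → 235723
vin=T80: ✓ → 225583
vin=T91: ✓ → 28445
vin=T46: ✓ → 239949
vin=T67: ✗
vin=T18: ✗
vin=T57: ✗
vin=T49: ✓ → 246182
vin=T98: ✗
mpg_min = MIN(235723, 225583, 28445, 239949, 246182) = 28445
—
[year_sum: year < 2015 AND mpg <= 41]
vin=T74: ✗
vin=T28: ✗
vin=T52: ✓ → 235723
vin=T80: ✗
vin=T91: ✓ → 28445
vin=T46: ✓ → 239949
vin=T67: ✗
vin=T18: ✗
vin=T57: ✗
vin=T49: ✗
vin=T98: ✗
year_sum = 235723 + 28445 + 239949 = 504117

doors_sum=1481988, mpg_min=28445, year_sum=504117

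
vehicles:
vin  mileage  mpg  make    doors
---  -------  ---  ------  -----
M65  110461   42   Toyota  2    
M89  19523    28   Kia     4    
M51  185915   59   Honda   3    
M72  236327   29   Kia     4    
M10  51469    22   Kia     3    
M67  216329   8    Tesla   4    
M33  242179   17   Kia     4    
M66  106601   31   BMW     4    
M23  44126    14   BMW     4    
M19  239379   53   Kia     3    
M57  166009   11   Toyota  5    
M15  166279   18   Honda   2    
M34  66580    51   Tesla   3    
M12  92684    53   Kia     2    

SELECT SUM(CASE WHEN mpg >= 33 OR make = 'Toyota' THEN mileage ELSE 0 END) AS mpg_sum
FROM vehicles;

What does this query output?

861028

vin=M65: ✓ → 110461
vin=M89: ✗
vin=M51: ✓ → 185915
vin=M72: ✗
vin=M10: ✗
vin=M67: ✗
vin=M33: ✗
vin=M66: ✗
vin=M23: ✗
vin=M19: ✓ → 239379
vin=M57: ✓ → 166009
vin=M15: ✗
vin=M34: ✓ → 66580
vin=M12: ✓ → 92684
mpg_sum = 110461 + 185915 + 239379 + 166009 + 66580 + 92684 = 861028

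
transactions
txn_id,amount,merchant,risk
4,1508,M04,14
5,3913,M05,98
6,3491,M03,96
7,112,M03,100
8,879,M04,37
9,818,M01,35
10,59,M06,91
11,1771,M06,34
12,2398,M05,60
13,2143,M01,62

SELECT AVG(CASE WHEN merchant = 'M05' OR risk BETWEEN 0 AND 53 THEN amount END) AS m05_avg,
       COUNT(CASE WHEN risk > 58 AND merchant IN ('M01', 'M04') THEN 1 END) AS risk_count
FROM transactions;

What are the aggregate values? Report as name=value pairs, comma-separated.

[m05_avg: merchant = 'M05' OR risk BETWEEN 0 AND 53]
txn_id=4: ✓ → 1508
txn_id=5: ✓ → 3913
txn_id=6: ✗
txn_id=7: ✗
txn_id=8: ✓ → 879
txn_id=9: ✓ → 818
txn_id=10: ✗
txn_id=11: ✓ → 1771
txn_id=12: ✓ → 2398
txn_id=13: ✗
m05_avg = (1508 + 3913 + 879 + 818 + 1771 + 2398) / 6 = 1881.1666666667
—
[risk_count: risk > 58 AND merchant IN ('M01', 'M04')]
txn_id=4: ✗
txn_id=5: ✗
txn_id=6: ✗
txn_id=7: ✗
txn_id=8: ✗
txn_id=9: ✗
txn_id=10: ✗
txn_id=11: ✗
txn_id=12: ✗
txn_id=13: ✓ → 1
risk_count = COUNT(1) = 1

m05_avg=1881.1666666667, risk_count=1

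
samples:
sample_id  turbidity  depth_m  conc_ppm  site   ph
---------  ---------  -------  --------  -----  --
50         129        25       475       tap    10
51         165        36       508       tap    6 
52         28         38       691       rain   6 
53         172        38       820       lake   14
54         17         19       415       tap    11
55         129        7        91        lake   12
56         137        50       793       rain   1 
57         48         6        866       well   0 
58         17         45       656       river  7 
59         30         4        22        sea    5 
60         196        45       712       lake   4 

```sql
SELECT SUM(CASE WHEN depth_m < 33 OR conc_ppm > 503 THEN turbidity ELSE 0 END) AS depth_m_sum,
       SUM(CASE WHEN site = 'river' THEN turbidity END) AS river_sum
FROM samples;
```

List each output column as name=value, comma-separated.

depth_m_sum=1068, river_sum=17

[depth_m_sum: depth_m < 33 OR conc_ppm > 503]
sample_id=50: ✓ → 129
sample_id=51: ✓ → 165
sample_id=52: ✓ → 28
sample_id=53: ✓ → 172
sample_id=54: ✓ → 17
sample_id=55: ✓ → 129
sample_id=56: ✓ → 137
sample_id=57: ✓ → 48
sample_id=58: ✓ → 17
sample_id=59: ✓ → 30
sample_id=60: ✓ → 196
depth_m_sum = 129 + 165 + 28 + 172 + 17 + 129 + 137 + 48 + 17 + 30 + 196 = 1068
—
[river_sum: site = 'river']
sample_id=50: ✗
sample_id=51: ✗
sample_id=52: ✗
sample_id=53: ✗
sample_id=54: ✗
sample_id=55: ✗
sample_id=56: ✗
sample_id=57: ✗
sample_id=58: ✓ → 17
sample_id=59: ✗
sample_id=60: ✗
river_sum = 17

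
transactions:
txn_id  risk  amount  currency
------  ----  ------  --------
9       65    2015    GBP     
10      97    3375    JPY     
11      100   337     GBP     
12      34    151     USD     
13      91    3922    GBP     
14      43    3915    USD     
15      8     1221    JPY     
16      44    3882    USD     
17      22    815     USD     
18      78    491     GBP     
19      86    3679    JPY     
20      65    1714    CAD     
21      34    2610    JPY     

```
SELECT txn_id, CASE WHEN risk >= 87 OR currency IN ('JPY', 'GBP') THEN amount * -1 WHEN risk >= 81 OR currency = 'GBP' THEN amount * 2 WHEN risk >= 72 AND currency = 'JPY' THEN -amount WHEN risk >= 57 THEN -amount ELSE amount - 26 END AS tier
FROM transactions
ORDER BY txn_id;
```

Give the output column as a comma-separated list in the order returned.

-2015, -3375, -337, 125, -3922, 3889, -1221, 3856, 789, -491, -3679, -1714, -2610

txn_id=9: risk >= 87 OR currency IN ('JPY', 'GBP') → -2015
txn_id=10: risk >= 87 OR currency IN ('JPY', 'GBP') → -3375
txn_id=11: risk >= 87 OR currency IN ('JPY', 'GBP') → -337
txn_id=12: ELSE → 125
txn_id=13: risk >= 87 OR currency IN ('JPY', 'GBP') → -3922
txn_id=14: ELSE → 3889
txn_id=15: risk >= 87 OR currency IN ('JPY', 'GBP') → -1221
txn_id=16: ELSE → 3856
txn_id=17: ELSE → 789
txn_id=18: risk >= 87 OR currency IN ('JPY', 'GBP') → -491
txn_id=19: risk >= 87 OR currency IN ('JPY', 'GBP') → -3679
txn_id=20: risk >= 57 → -1714
txn_id=21: risk >= 87 OR currency IN ('JPY', 'GBP') → -2610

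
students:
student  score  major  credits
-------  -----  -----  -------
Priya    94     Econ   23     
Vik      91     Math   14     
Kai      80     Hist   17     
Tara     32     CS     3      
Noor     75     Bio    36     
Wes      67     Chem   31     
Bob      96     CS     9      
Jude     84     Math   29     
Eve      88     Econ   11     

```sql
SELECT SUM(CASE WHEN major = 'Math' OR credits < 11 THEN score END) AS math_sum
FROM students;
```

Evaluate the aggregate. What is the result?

303

student=Priya: ✗
student=Vik: ✓ → 91
student=Kai: ✗
student=Tara: ✓ → 32
student=Noor: ✗
student=Wes: ✗
student=Bob: ✓ → 96
student=Jude: ✓ → 84
student=Eve: ✗
math_sum = 91 + 32 + 96 + 84 = 303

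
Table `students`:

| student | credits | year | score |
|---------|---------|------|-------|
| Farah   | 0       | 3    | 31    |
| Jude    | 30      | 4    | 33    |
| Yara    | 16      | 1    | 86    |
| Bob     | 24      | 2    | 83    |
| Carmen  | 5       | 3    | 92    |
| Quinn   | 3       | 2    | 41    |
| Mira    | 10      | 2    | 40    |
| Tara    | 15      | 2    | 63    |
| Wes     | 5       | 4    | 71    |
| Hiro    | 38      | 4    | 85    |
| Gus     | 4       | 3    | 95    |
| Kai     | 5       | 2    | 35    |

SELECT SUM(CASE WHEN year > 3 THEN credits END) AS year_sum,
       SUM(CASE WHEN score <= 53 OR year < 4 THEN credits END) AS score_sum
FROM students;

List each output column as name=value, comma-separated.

[year_sum: year > 3]
student=Farah: ✗
student=Jude: ✓ → 30
student=Yara: ✗
student=Bob: ✗
student=Carmen: ✗
student=Quinn: ✗
student=Mira: ✗
student=Tara: ✗
student=Wes: ✓ → 5
student=Hiro: ✓ → 38
student=Gus: ✗
student=Kai: ✗
year_sum = 30 + 5 + 38 = 73
—
[score_sum: score <= 53 OR year < 4]
student=Farah: ✓ → 0
student=Jude: ✓ → 30
student=Yara: ✓ → 16
student=Bob: ✓ → 24
student=Carmen: ✓ → 5
student=Quinn: ✓ → 3
student=Mira: ✓ → 10
student=Tara: ✓ → 15
student=Wes: ✗
student=Hiro: ✗
student=Gus: ✓ → 4
student=Kai: ✓ → 5
score_sum = 30 + 16 + 24 + 5 + 3 + 10 + 15 + 4 + 5 = 112

year_sum=73, score_sum=112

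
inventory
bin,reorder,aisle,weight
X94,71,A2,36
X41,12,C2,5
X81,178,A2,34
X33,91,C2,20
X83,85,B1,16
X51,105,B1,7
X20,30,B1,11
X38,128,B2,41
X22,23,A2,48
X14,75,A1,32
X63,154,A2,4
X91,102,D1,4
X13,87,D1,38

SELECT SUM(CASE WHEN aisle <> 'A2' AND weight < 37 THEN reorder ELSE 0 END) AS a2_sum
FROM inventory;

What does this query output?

bin=X94: ✗
bin=X41: ✓ → 12
bin=X81: ✗
bin=X33: ✓ → 91
bin=X83: ✓ → 85
bin=X51: ✓ → 105
bin=X20: ✓ → 30
bin=X38: ✗
bin=X22: ✗
bin=X14: ✓ → 75
bin=X63: ✗
bin=X91: ✓ → 102
bin=X13: ✗
a2_sum = 12 + 91 + 85 + 105 + 30 + 75 + 102 = 500

500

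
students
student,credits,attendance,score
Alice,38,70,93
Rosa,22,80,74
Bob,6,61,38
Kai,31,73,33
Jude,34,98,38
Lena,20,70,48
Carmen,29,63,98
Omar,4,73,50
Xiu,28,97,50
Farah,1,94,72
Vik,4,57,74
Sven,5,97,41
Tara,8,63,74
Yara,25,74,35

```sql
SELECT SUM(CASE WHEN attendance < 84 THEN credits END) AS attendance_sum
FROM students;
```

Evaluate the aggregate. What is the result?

187

student=Alice: ✓ → 38
student=Rosa: ✓ → 22
student=Bob: ✓ → 6
student=Kai: ✓ → 31
student=Jude: ✗
student=Lena: ✓ → 20
student=Carmen: ✓ → 29
student=Omar: ✓ → 4
student=Xiu: ✗
student=Farah: ✗
student=Vik: ✓ → 4
student=Sven: ✗
student=Tara: ✓ → 8
student=Yara: ✓ → 25
attendance_sum = 38 + 22 + 6 + 31 + 20 + 29 + 4 + 4 + 8 + 25 = 187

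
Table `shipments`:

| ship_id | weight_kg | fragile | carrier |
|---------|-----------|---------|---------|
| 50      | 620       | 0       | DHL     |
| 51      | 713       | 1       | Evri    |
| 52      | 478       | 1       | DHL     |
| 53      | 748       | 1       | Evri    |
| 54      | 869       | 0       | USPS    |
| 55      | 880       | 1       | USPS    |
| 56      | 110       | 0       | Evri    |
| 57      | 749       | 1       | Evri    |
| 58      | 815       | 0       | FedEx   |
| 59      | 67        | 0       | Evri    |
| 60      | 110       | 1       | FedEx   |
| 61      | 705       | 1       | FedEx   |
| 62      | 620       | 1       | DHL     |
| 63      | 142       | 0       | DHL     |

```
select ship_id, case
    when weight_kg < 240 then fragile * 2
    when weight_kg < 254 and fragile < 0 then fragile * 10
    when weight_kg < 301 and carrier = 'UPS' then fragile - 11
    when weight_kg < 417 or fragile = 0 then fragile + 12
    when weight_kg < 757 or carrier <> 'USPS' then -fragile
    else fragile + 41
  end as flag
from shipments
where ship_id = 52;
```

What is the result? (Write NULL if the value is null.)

-1

ship_id = 52: weight_kg=478, fragile=1, carrier=DHL.
weight_kg < 240 → false
weight_kg < 254 and fragile < 0 → false
weight_kg < 301 and carrier = 'UPS' → false
weight_kg < 417 or fragile = 0 → false
weight_kg < 757 or carrier <> 'USPS' → true → -1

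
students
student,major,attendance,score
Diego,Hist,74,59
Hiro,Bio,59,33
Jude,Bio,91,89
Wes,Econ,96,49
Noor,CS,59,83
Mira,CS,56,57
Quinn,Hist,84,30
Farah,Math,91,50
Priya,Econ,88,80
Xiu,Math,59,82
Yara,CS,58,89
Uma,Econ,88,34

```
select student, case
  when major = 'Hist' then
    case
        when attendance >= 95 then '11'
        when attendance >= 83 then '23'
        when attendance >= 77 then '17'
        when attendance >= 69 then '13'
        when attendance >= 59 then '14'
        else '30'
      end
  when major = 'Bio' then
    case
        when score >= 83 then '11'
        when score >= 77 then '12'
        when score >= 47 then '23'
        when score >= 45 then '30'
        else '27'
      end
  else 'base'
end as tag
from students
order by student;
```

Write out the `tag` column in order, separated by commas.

student=Diego: major='Hist' → inner[attendance >= 69] → 13
student=Farah: major='Math' → outer ELSE → base
student=Hiro: major='Bio' → inner[ELSE] → 27
student=Jude: major='Bio' → inner[score >= 83] → 11
student=Mira: major='CS' → outer ELSE → base
student=Noor: major='CS' → outer ELSE → base
student=Priya: major='Econ' → outer ELSE → base
student=Quinn: major='Hist' → inner[attendance >= 83] → 23
student=Uma: major='Econ' → outer ELSE → base
student=Wes: major='Econ' → outer ELSE → base
student=Xiu: major='Math' → outer ELSE → base
student=Yara: major='CS' → outer ELSE → base

13, base, 27, 11, base, base, base, 23, base, base, base, base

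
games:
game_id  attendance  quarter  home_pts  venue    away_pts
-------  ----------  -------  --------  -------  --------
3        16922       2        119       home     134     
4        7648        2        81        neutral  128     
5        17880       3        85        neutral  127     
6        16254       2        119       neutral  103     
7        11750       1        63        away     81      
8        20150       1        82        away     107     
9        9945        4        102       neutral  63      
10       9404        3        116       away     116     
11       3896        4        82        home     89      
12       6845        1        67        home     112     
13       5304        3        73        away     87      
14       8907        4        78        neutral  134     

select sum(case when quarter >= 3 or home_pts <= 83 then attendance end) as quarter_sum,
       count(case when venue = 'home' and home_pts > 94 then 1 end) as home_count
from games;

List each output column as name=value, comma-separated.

quarter_sum=101729, home_count=1

[quarter_sum: quarter >= 3 or home_pts <= 83]
game_id=3: ✗
game_id=4: ✓ → 7648
game_id=5: ✓ → 17880
game_id=6: ✗
game_id=7: ✓ → 11750
game_id=8: ✓ → 20150
game_id=9: ✓ → 9945
game_id=10: ✓ → 9404
game_id=11: ✓ → 3896
game_id=12: ✓ → 6845
game_id=13: ✓ → 5304
game_id=14: ✓ → 8907
quarter_sum = 7648 + 17880 + 11750 + 20150 + 9945 + 9404 + 3896 + 6845 + 5304 + 8907 = 101729
—
[home_count: venue = 'home' and home_pts > 94]
game_id=3: ✓ → 1
game_id=4: ✗
game_id=5: ✗
game_id=6: ✗
game_id=7: ✗
game_id=8: ✗
game_id=9: ✗
game_id=10: ✗
game_id=11: ✗
game_id=12: ✗
game_id=13: ✗
game_id=14: ✗
home_count = COUNT(1) = 1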